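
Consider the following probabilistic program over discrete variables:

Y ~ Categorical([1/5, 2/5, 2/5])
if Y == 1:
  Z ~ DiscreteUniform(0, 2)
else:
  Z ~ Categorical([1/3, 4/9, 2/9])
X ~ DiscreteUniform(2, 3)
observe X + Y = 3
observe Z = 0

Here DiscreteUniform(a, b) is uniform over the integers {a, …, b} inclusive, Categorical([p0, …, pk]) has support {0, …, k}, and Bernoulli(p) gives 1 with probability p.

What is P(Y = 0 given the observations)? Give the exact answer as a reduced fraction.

P(Y = 0 | obs) = 1/3

Enumerate traces; 2 have nonzero weight after conditioning:
  (Y=0, Z=0, X=3) weight 1/30
  (Y=1, Z=0, X=2) weight 1/15
Group by Y:
  weight(Y=0) = 1/30
  weight(Y=1) = 1/15
Total weight = 1/30 + 1/15 = 1/10
P(Y=0 | obs) = 1/30 / 1/10 = 1/3
P(Y=1 | obs) = 1/15 / 1/10 = 2/3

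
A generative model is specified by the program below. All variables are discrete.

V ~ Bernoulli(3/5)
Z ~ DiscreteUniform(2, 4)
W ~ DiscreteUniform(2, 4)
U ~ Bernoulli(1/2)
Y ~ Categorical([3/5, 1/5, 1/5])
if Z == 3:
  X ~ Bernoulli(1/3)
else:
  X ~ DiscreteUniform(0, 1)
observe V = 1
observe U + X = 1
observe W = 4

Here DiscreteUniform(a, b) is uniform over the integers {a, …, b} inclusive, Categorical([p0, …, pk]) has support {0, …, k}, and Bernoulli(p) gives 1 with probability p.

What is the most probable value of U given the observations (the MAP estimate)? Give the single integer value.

Enumerate traces; 18 have nonzero weight after conditioning:
  (V=1, Z=2, W=4, U=0, Y=0, X=1) weight 1/100
  (V=1, Z=2, W=4, U=0, Y=1, X=1) weight 1/300
  (V=1, Z=2, W=4, U=0, Y=2, X=1) weight 1/300
  (V=1, Z=2, W=4, U=1, Y=0, X=0) weight 1/100
  (V=1, Z=2, W=4, U=1, Y=1, X=0) weight 1/300
  (V=1, Z=2, W=4, U=1, Y=2, X=0) weight 1/300
  (V=1, Z=3, W=4, U=0, Y=0, X=1) weight 1/150
  (V=1, Z=3, W=4, U=0, Y=1, X=1) weight 1/450
  … 10 more
Group by U:
  weight(U=0) = 2/45
  weight(U=1) = 1/18
Total weight = 2/45 + 1/18 = 1/10
P(U=0 | obs) = 2/45 / 1/10 = 4/9
P(U=1 | obs) = 1/18 / 1/10 = 5/9
argmax = 1

argmax_v P(U = v | obs) = 1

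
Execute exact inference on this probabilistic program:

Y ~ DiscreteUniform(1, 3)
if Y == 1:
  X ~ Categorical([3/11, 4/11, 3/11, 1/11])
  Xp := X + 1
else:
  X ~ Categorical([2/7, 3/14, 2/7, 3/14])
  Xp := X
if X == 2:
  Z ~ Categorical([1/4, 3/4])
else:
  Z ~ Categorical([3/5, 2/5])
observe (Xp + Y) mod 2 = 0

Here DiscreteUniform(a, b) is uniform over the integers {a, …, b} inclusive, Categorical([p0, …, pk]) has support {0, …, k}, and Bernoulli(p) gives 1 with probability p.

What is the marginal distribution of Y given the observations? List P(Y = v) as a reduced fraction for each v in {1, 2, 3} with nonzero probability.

Enumerate traces; 12 have nonzero weight after conditioning:
  (Y=1, X=0, Z=0) weight 3/55
  (Y=1, X=0, Z=1) weight 2/55
  (Y=1, X=2, Z=0) weight 1/44
  (Y=1, X=2, Z=1) weight 3/44
  (Y=2, X=0, Z=0) weight 2/35
  (Y=2, X=0, Z=1) weight 4/105
  (Y=2, X=2, Z=0) weight 1/42
  (Y=2, X=2, Z=1) weight 1/14
  (Y=3, X=1, Z=0) weight 3/70
  … 3 more
Group by Y:
  weight(Y=1) = 2/11
  weight(Y=2) = 4/21
  weight(Y=3) = 1/7
Total weight = 2/11 + 4/21 + 1/7 = 17/33
P(Y=1 | obs) = 2/11 / 17/33 = 6/17
P(Y=2 | obs) = 4/21 / 17/33 = 44/119
P(Y=3 | obs) = 1/7 / 17/33 = 33/119

P(Y=1) = 6/17, P(Y=2) = 44/119, P(Y=3) = 33/119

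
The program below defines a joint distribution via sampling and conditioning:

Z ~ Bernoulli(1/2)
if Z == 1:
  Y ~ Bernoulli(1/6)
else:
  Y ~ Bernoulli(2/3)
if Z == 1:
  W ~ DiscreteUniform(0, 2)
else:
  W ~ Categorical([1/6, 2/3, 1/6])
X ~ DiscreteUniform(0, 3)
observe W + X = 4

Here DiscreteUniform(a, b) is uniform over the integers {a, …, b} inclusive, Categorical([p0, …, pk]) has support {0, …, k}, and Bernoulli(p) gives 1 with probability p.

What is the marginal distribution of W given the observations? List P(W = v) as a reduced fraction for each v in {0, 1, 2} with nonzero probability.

Enumerate traces; 8 have nonzero weight after conditioning:
  (Z=0, Y=0, W=1, X=3) weight 1/36
  (Z=0, Y=0, W=2, X=2) weight 1/144
  (Z=0, Y=1, W=1, X=3) weight 1/18
  (Z=0, Y=1, W=2, X=2) weight 1/72
  (Z=1, Y=0, W=1, X=3) weight 5/144
  (Z=1, Y=0, W=2, X=2) weight 5/144
  (Z=1, Y=1, W=1, X=3) weight 1/144
  (Z=1, Y=1, W=2, X=2) weight 1/144
Group by W:
  weight(W=1) = 1/8
  weight(W=2) = 1/16
Total weight = 1/8 + 1/16 = 3/16
P(W=1 | obs) = 1/8 / 3/16 = 2/3
P(W=2 | obs) = 1/16 / 3/16 = 1/3

P(W=1) = 2/3, P(W=2) = 1/3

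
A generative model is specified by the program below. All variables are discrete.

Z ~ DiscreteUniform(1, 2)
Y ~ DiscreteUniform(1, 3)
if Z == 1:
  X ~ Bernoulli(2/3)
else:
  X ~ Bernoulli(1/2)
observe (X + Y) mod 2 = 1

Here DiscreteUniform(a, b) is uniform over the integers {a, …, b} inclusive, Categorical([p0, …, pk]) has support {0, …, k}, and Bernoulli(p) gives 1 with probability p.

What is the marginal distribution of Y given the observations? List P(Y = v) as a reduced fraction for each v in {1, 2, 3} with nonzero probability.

P(Y=1) = 5/17, P(Y=2) = 7/17, P(Y=3) = 5/17

Enumerate traces; 6 have nonzero weight after conditioning:
  (Z=1, Y=1, X=0) weight 1/18
  (Z=1, Y=2, X=1) weight 1/9
  (Z=1, Y=3, X=0) weight 1/18
  (Z=2, Y=1, X=0) weight 1/12
  (Z=2, Y=2, X=1) weight 1/12
  (Z=2, Y=3, X=0) weight 1/12
Group by Y:
  weight(Y=1) = 5/36
  weight(Y=2) = 7/36
  weight(Y=3) = 5/36
Total weight = 5/36 + 7/36 + 5/36 = 17/36
P(Y=1 | obs) = 5/36 / 17/36 = 5/17
P(Y=2 | obs) = 7/36 / 17/36 = 7/17
P(Y=3 | obs) = 5/36 / 17/36 = 5/17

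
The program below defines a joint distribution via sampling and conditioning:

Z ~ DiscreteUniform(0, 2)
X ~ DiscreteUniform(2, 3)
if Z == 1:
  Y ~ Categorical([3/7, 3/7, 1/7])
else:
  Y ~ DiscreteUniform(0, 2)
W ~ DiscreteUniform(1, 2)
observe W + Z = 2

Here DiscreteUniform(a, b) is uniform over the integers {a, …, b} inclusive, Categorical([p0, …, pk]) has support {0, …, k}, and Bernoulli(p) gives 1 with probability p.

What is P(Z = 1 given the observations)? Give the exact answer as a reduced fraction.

P(Z = 1 | obs) = 1/2

Enumerate traces; 12 have nonzero weight after conditioning:
  (Z=0, X=2, Y=0, W=2) weight 1/36
  (Z=0, X=2, Y=1, W=2) weight 1/36
  (Z=0, X=2, Y=2, W=2) weight 1/36
  (Z=0, X=3, Y=0, W=2) weight 1/36
  (Z=0, X=3, Y=1, W=2) weight 1/36
  (Z=0, X=3, Y=2, W=2) weight 1/36
  (Z=1, X=2, Y=0, W=1) weight 1/28
  (Z=1, X=2, Y=1, W=1) weight 1/28
  … 4 more
Group by Z:
  weight(Z=0) = 1/6
  weight(Z=1) = 1/6
Total weight = 1/6 + 1/6 = 1/3
P(Z=0 | obs) = 1/6 / 1/3 = 1/2
P(Z=1 | obs) = 1/6 / 1/3 = 1/2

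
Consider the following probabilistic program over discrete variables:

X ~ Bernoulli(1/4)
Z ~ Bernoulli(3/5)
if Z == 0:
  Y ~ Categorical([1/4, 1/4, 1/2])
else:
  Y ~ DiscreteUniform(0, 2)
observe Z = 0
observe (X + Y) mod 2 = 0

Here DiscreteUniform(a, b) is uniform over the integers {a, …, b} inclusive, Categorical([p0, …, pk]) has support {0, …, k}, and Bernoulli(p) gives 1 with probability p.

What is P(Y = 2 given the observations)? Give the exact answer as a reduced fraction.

Enumerate traces; 3 have nonzero weight after conditioning:
  (X=0, Z=0, Y=0) weight 3/40
  (X=0, Z=0, Y=2) weight 3/20
  (X=1, Z=0, Y=1) weight 1/40
Group by Y:
  weight(Y=0) = 3/40
  weight(Y=1) = 1/40
  weight(Y=2) = 3/20
Total weight = 3/40 + 1/40 + 3/20 = 1/4
P(Y=0 | obs) = 3/40 / 1/4 = 3/10
P(Y=1 | obs) = 1/40 / 1/4 = 1/10
P(Y=2 | obs) = 3/20 / 1/4 = 3/5

P(Y = 2 | obs) = 3/5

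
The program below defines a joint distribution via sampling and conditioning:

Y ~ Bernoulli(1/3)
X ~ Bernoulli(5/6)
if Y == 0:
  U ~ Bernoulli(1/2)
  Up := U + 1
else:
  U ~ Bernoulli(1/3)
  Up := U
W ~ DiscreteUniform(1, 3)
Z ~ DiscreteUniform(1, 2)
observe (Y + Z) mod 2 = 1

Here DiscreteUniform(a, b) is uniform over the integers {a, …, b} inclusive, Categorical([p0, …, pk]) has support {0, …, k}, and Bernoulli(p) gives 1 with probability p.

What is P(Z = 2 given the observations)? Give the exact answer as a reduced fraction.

Enumerate traces; 24 have nonzero weight after conditioning:
  (Y=0, X=0, U=0, W=1, Z=1) weight 1/108
  (Y=0, X=0, U=0, W=2, Z=1) weight 1/108
  (Y=0, X=0, U=0, W=3, Z=1) weight 1/108
  (Y=0, X=0, U=1, W=1, Z=1) weight 1/108
  (Y=0, X=0, U=1, W=2, Z=1) weight 1/108
  (Y=0, X=0, U=1, W=3, Z=1) weight 1/108
  (Y=0, X=1, U=0, W=1, Z=1) weight 5/108
  (Y=0, X=1, U=0, W=2, Z=1) weight 5/108
  (Y=1, X=0, U=0, W=1, Z=2) weight 1/162
  … 15 more
Group by Z:
  weight(Z=1) = 1/3
  weight(Z=2) = 1/6
Total weight = 1/3 + 1/6 = 1/2
P(Z=1 | obs) = 1/3 / 1/2 = 2/3
P(Z=2 | obs) = 1/6 / 1/2 = 1/3

P(Z = 2 | obs) = 1/3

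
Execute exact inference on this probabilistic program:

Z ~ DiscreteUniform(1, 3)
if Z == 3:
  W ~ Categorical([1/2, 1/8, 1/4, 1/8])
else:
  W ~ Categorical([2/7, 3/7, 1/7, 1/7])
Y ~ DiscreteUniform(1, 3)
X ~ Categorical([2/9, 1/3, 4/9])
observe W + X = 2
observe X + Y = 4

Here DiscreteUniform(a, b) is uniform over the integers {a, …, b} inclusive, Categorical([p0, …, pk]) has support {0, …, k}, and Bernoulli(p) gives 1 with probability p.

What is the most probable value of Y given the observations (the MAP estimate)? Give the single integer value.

argmax_v P(Y = v | obs) = 2

Enumerate traces; 6 have nonzero weight after conditioning:
  (Z=1, W=0, Y=2, X=2) weight 8/567
  (Z=1, W=1, Y=3, X=1) weight 1/63
  (Z=2, W=0, Y=2, X=2) weight 8/567
  (Z=2, W=1, Y=3, X=1) weight 1/63
  (Z=3, W=0, Y=2, X=2) weight 2/81
  (Z=3, W=1, Y=3, X=1) weight 1/216
Group by Y:
  weight(Y=2) = 10/189
  weight(Y=3) = 55/1512
Total weight = 10/189 + 55/1512 = 5/56
P(Y=2 | obs) = 10/189 / 5/56 = 16/27
P(Y=3 | obs) = 55/1512 / 5/56 = 11/27
argmax = 2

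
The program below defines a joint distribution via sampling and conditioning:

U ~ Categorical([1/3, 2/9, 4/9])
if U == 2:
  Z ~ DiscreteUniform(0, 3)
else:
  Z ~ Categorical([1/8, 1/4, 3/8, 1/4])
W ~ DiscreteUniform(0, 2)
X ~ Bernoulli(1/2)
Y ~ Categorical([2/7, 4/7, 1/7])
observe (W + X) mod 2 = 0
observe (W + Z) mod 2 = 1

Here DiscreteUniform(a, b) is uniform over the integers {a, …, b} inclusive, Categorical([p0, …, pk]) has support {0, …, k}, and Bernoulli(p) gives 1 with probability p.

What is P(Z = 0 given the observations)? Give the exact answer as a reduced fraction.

Enumerate traces; 54 have nonzero weight after conditioning:
  (U=0, Z=0, W=1, X=1, Y=0) weight 1/504
  (U=0, Z=0, W=1, X=1, Y=1) weight 1/252
  (U=0, Z=0, W=1, X=1, Y=2) weight 1/1008
  (U=0, Z=1, W=0, X=0, Y=0) weight 1/252
  (U=0, Z=1, W=0, X=0, Y=1) weight 1/126
  (U=0, Z=1, W=0, X=0, Y=2) weight 1/504
  (U=0, Z=1, W=2, X=0, Y=0) weight 1/252
  (U=0, Z=1, W=2, X=0, Y=1) weight 1/126
  (U=0, Z=2, W=1, X=1, Y=0) weight 1/168
  (U=0, Z=3, W=0, X=0, Y=0) weight 1/252
  … 44 more
Group by Z:
  weight(Z=0) = 13/432
  weight(Z=1) = 1/12
  weight(Z=2) = 23/432
  weight(Z=3) = 1/12
Total weight = 13/432 + 1/12 + 23/432 + 1/12 = 1/4
P(Z=0 | obs) = 13/432 / 1/4 = 13/108
P(Z=1 | obs) = 1/12 / 1/4 = 1/3
P(Z=2 | obs) = 23/432 / 1/4 = 23/108
P(Z=3 | obs) = 1/12 / 1/4 = 1/3

P(Z = 0 | obs) = 13/108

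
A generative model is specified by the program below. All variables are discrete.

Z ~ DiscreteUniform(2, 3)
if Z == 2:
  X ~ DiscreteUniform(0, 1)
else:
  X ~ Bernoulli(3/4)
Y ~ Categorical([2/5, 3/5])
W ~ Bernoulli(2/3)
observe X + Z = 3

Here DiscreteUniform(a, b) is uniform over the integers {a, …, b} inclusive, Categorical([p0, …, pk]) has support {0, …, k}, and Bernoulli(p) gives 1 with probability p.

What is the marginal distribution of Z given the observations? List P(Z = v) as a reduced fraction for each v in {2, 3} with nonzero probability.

P(Z=2) = 2/3, P(Z=3) = 1/3

Enumerate traces; 8 have nonzero weight after conditioning:
  (Z=2, X=1, Y=0, W=0) weight 1/30
  (Z=2, X=1, Y=0, W=1) weight 1/15
  (Z=2, X=1, Y=1, W=0) weight 1/20
  (Z=2, X=1, Y=1, W=1) weight 1/10
  (Z=3, X=0, Y=0, W=0) weight 1/60
  (Z=3, X=0, Y=0, W=1) weight 1/30
  (Z=3, X=0, Y=1, W=0) weight 1/40
  (Z=3, X=0, Y=1, W=1) weight 1/20
Group by Z:
  weight(Z=2) = 1/4
  weight(Z=3) = 1/8
Total weight = 1/4 + 1/8 = 3/8
P(Z=2 | obs) = 1/4 / 3/8 = 2/3
P(Z=3 | obs) = 1/8 / 3/8 = 1/3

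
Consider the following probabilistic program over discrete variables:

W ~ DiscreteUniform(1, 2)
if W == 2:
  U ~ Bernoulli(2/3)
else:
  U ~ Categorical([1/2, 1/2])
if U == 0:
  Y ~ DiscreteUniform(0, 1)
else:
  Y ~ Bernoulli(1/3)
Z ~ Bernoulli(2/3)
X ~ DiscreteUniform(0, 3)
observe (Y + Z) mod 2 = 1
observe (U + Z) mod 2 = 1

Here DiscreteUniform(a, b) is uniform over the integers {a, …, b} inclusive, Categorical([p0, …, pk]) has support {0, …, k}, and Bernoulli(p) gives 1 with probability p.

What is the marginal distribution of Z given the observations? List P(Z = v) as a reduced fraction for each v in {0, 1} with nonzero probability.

P(Z=0) = 7/22, P(Z=1) = 15/22

Enumerate traces; 16 have nonzero weight after conditioning:
  (W=1, U=0, Y=0, Z=1, X=0) weight 1/48
  (W=1, U=0, Y=0, Z=1, X=1) weight 1/48
  (W=1, U=0, Y=0, Z=1, X=2) weight 1/48
  (W=1, U=0, Y=0, Z=1, X=3) weight 1/48
  (W=1, U=1, Y=1, Z=0, X=0) weight 1/144
  (W=1, U=1, Y=1, Z=0, X=1) weight 1/144
  (W=1, U=1, Y=1, Z=0, X=2) weight 1/144
  (W=1, U=1, Y=1, Z=0, X=3) weight 1/144
  … 8 more
Group by Z:
  weight(Z=0) = 7/108
  weight(Z=1) = 5/36
Total weight = 7/108 + 5/36 = 11/54
P(Z=0 | obs) = 7/108 / 11/54 = 7/22
P(Z=1 | obs) = 5/36 / 11/54 = 15/22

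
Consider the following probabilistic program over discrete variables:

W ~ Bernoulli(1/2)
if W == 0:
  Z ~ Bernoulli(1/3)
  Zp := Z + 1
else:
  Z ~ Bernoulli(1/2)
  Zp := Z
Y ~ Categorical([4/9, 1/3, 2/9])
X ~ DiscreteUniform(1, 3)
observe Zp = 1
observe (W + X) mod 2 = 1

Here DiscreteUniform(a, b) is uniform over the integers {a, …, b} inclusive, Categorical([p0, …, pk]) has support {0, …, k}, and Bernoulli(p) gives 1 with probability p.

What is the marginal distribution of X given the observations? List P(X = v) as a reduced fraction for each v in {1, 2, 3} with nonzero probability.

P(X=1) = 4/11, P(X=2) = 3/11, P(X=3) = 4/11

Enumerate traces; 9 have nonzero weight after conditioning:
  (W=0, Z=0, Y=0, X=1) weight 4/81
  (W=0, Z=0, Y=0, X=3) weight 4/81
  (W=0, Z=0, Y=1, X=1) weight 1/27
  (W=0, Z=0, Y=1, X=3) weight 1/27
  (W=0, Z=0, Y=2, X=1) weight 2/81
  (W=0, Z=0, Y=2, X=3) weight 2/81
  (W=1, Z=1, Y=0, X=2) weight 1/27
  (W=1, Z=1, Y=1, X=2) weight 1/36
  … 1 more
Group by X:
  weight(X=1) = 1/9
  weight(X=2) = 1/12
  weight(X=3) = 1/9
Total weight = 1/9 + 1/12 + 1/9 = 11/36
P(X=1 | obs) = 1/9 / 11/36 = 4/11
P(X=2 | obs) = 1/12 / 11/36 = 3/11
P(X=3 | obs) = 1/9 / 11/36 = 4/11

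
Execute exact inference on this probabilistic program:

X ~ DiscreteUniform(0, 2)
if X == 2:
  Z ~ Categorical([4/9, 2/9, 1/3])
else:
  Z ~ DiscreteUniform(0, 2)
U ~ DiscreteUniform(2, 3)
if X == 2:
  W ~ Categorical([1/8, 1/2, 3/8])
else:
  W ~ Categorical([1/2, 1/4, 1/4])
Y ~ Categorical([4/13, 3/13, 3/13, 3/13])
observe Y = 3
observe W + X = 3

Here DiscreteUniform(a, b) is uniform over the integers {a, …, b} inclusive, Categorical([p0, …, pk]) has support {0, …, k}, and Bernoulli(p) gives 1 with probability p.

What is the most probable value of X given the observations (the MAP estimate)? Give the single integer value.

Enumerate traces; 12 have nonzero weight after conditioning:
  (X=1, Z=0, U=2, W=2, Y=3) weight 1/312
  (X=1, Z=0, U=3, W=2, Y=3) weight 1/312
  (X=1, Z=1, U=2, W=2, Y=3) weight 1/312
  (X=1, Z=1, U=3, W=2, Y=3) weight 1/312
  (X=1, Z=2, U=2, W=2, Y=3) weight 1/312
  (X=1, Z=2, U=3, W=2, Y=3) weight 1/312
  (X=2, Z=0, U=2, W=1, Y=3) weight 1/117
  (X=2, Z=0, U=3, W=1, Y=3) weight 1/117
  … 4 more
Group by X:
  weight(X=1) = 1/52
  weight(X=2) = 1/26
Total weight = 1/52 + 1/26 = 3/52
P(X=1 | obs) = 1/52 / 3/52 = 1/3
P(X=2 | obs) = 1/26 / 3/52 = 2/3
argmax = 2

argmax_v P(X = v | obs) = 2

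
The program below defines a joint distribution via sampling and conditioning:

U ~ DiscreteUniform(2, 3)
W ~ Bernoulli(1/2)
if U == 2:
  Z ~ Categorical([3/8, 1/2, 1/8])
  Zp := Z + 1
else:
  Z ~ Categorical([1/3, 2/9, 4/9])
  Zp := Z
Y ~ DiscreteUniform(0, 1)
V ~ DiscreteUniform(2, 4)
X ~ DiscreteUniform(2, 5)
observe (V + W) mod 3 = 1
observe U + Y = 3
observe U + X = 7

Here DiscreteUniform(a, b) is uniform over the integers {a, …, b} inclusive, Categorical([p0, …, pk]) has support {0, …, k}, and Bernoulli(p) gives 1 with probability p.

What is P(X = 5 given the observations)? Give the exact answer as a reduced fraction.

Enumerate traces; 12 have nonzero weight after conditioning:
  (U=2, W=0, Z=0, Y=1, V=4, X=5) weight 1/256
  (U=2, W=0, Z=1, Y=1, V=4, X=5) weight 1/192
  (U=2, W=0, Z=2, Y=1, V=4, X=5) weight 1/768
  (U=2, W=1, Z=0, Y=1, V=3, X=5) weight 1/256
  (U=2, W=1, Z=1, Y=1, V=3, X=5) weight 1/192
  (U=2, W=1, Z=2, Y=1, V=3, X=5) weight 1/768
  (U=3, W=0, Z=0, Y=0, V=4, X=4) weight 1/288
  (U=3, W=0, Z=1, Y=0, V=4, X=4) weight 1/432
  … 4 more
Group by X:
  weight(X=4) = 1/48
  weight(X=5) = 1/48
Total weight = 1/48 + 1/48 = 1/24
P(X=4 | obs) = 1/48 / 1/24 = 1/2
P(X=5 | obs) = 1/48 / 1/24 = 1/2

P(X = 5 | obs) = 1/2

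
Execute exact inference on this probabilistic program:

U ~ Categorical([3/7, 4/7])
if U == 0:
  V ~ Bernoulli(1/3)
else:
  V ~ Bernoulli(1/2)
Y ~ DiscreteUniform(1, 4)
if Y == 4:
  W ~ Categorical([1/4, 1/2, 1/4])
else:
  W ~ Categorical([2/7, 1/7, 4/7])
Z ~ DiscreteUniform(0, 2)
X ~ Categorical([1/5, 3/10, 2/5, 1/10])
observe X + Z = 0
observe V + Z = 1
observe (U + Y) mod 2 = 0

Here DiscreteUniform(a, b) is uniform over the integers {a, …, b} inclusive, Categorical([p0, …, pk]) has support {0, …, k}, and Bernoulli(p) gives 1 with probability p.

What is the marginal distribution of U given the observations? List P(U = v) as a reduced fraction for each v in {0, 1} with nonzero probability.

Enumerate traces; 12 have nonzero weight after conditioning:
  (U=0, V=1, Y=2, W=0, Z=0, X=0) weight 1/1470
  (U=0, V=1, Y=2, W=1, Z=0, X=0) weight 1/2940
  (U=0, V=1, Y=2, W=2, Z=0, X=0) weight 1/735
  (U=0, V=1, Y=4, W=0, Z=0, X=0) weight 1/1680
  (U=0, V=1, Y=4, W=1, Z=0, X=0) weight 1/840
  (U=0, V=1, Y=4, W=2, Z=0, X=0) weight 1/1680
  (U=1, V=1, Y=1, W=0, Z=0, X=0) weight 1/735
  (U=1, V=1, Y=1, W=1, Z=0, X=0) weight 1/1470
  … 4 more
Group by U:
  weight(U=0) = 1/210
  weight(U=1) = 1/105
Total weight = 1/210 + 1/105 = 1/70
P(U=0 | obs) = 1/210 / 1/70 = 1/3
P(U=1 | obs) = 1/105 / 1/70 = 2/3

P(U=0) = 1/3, P(U=1) = 2/3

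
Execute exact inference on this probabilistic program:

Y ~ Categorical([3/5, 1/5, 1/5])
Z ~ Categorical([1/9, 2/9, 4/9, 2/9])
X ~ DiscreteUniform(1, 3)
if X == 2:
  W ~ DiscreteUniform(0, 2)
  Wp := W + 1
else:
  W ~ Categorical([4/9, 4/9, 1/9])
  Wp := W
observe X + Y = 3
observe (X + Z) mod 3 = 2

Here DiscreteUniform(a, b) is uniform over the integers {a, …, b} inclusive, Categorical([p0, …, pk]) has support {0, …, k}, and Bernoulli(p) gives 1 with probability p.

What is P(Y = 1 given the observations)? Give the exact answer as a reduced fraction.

Enumerate traces; 12 have nonzero weight after conditioning:
  (Y=0, Z=2, X=3, W=0) weight 16/405
  (Y=0, Z=2, X=3, W=1) weight 16/405
  (Y=0, Z=2, X=3, W=2) weight 4/405
  (Y=1, Z=0, X=2, W=0) weight 1/405
  (Y=1, Z=0, X=2, W=1) weight 1/405
  (Y=1, Z=0, X=2, W=2) weight 1/405
  (Y=1, Z=3, X=2, W=0) weight 2/405
  (Y=1, Z=3, X=2, W=1) weight 2/405
  (Y=2, Z=1, X=1, W=0) weight 8/1215
  … 3 more
Group by Y:
  weight(Y=0) = 4/45
  weight(Y=1) = 1/45
  weight(Y=2) = 2/135
Total weight = 4/45 + 1/45 + 2/135 = 17/135
P(Y=0 | obs) = 4/45 / 17/135 = 12/17
P(Y=1 | obs) = 1/45 / 17/135 = 3/17
P(Y=2 | obs) = 2/135 / 17/135 = 2/17

P(Y = 1 | obs) = 3/17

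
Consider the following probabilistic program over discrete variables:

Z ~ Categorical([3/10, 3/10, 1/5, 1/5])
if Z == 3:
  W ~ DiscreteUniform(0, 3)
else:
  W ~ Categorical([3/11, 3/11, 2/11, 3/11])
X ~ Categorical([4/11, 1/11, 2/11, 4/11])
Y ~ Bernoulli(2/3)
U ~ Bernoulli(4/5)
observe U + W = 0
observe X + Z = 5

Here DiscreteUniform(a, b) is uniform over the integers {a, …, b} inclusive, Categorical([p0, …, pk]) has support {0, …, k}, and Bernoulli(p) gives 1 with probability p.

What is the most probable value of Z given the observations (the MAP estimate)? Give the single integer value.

Enumerate traces; 4 have nonzero weight after conditioning:
  (Z=2, W=0, X=3, Y=0, U=0) weight 4/3025
  (Z=2, W=0, X=3, Y=1, U=0) weight 8/3025
  (Z=3, W=0, X=2, Y=0, U=0) weight 1/1650
  (Z=3, W=0, X=2, Y=1, U=0) weight 1/825
Group by Z:
  weight(Z=2) = 12/3025
  weight(Z=3) = 1/550
Total weight = 12/3025 + 1/550 = 7/1210
P(Z=2 | obs) = 12/3025 / 7/1210 = 24/35
P(Z=3 | obs) = 1/550 / 7/1210 = 11/35
argmax = 2

argmax_v P(Z = v | obs) = 2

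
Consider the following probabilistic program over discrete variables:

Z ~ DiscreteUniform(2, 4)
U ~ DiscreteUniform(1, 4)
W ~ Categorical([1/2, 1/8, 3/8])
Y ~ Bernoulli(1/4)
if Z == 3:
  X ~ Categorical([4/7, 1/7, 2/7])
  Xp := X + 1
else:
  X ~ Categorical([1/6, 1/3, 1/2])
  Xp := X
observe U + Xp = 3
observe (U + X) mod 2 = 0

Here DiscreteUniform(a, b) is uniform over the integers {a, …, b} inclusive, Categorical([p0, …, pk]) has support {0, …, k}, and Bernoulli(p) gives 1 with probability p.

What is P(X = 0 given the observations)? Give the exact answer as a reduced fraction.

Enumerate traces; 12 have nonzero weight after conditioning:
  (Z=3, U=1, W=0, Y=0, X=1) weight 1/224
  (Z=3, U=1, W=0, Y=1, X=1) weight 1/672
  (Z=3, U=1, W=1, Y=0, X=1) weight 1/896
  (Z=3, U=1, W=1, Y=1, X=1) weight 1/2688
  (Z=3, U=1, W=2, Y=0, X=1) weight 3/896
  (Z=3, U=1, W=2, Y=1, X=1) weight 1/896
  (Z=3, U=2, W=0, Y=0, X=0) weight 1/56
  (Z=3, U=2, W=0, Y=1, X=0) weight 1/168
  … 4 more
Group by X:
  weight(X=0) = 1/21
  weight(X=1) = 1/84
Total weight = 1/21 + 1/84 = 5/84
P(X=0 | obs) = 1/21 / 5/84 = 4/5
P(X=1 | obs) = 1/84 / 5/84 = 1/5

P(X = 0 | obs) = 4/5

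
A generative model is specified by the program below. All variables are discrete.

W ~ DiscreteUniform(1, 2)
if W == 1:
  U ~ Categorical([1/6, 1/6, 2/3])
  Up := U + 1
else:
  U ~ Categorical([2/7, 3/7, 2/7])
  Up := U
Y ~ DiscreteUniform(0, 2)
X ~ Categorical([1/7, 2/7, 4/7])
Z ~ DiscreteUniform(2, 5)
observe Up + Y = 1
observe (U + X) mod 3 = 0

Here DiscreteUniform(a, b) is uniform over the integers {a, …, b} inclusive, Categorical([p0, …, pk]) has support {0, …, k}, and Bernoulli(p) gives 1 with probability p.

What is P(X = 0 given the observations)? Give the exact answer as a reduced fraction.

P(X = 0 | obs) = 19/91

Enumerate traces; 12 have nonzero weight after conditioning:
  (W=1, U=0, Y=0, X=0, Z=2) weight 1/1008
  (W=1, U=0, Y=0, X=0, Z=3) weight 1/1008
  (W=1, U=0, Y=0, X=0, Z=4) weight 1/1008
  (W=1, U=0, Y=0, X=0, Z=5) weight 1/1008
  (W=2, U=0, Y=1, X=0, Z=2) weight 1/588
  (W=2, U=0, Y=1, X=0, Z=3) weight 1/588
  (W=2, U=0, Y=1, X=0, Z=4) weight 1/588
  (W=2, U=0, Y=1, X=0, Z=5) weight 1/588
  (W=2, U=1, Y=0, X=2, Z=2) weight 1/98
  … 3 more
Group by X:
  weight(X=0) = 19/1764
  weight(X=2) = 2/49
Total weight = 19/1764 + 2/49 = 13/252
P(X=0 | obs) = 19/1764 / 13/252 = 19/91
P(X=2 | obs) = 2/49 / 13/252 = 72/91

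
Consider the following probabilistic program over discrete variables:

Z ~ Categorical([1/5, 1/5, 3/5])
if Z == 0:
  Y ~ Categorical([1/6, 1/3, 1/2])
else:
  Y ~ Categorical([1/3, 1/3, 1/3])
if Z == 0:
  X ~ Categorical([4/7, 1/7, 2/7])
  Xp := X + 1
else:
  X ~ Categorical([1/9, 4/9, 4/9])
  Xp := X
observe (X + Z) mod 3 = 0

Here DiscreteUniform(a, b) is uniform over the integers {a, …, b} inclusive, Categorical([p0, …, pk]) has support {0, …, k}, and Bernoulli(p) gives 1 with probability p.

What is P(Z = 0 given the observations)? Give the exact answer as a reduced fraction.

P(Z = 0 | obs) = 9/37

Enumerate traces; 9 have nonzero weight after conditioning:
  (Z=0, Y=0, X=0) weight 2/105
  (Z=0, Y=1, X=0) weight 4/105
  (Z=0, Y=2, X=0) weight 2/35
  (Z=1, Y=0, X=2) weight 4/135
  (Z=1, Y=1, X=2) weight 4/135
  (Z=1, Y=2, X=2) weight 4/135
  (Z=2, Y=0, X=1) weight 4/45
  (Z=2, Y=1, X=1) weight 4/45
  … 1 more
Group by Z:
  weight(Z=0) = 4/35
  weight(Z=1) = 4/45
  weight(Z=2) = 4/15
Total weight = 4/35 + 4/45 + 4/15 = 148/315
P(Z=0 | obs) = 4/35 / 148/315 = 9/37
P(Z=1 | obs) = 4/45 / 148/315 = 7/37
P(Z=2 | obs) = 4/15 / 148/315 = 21/37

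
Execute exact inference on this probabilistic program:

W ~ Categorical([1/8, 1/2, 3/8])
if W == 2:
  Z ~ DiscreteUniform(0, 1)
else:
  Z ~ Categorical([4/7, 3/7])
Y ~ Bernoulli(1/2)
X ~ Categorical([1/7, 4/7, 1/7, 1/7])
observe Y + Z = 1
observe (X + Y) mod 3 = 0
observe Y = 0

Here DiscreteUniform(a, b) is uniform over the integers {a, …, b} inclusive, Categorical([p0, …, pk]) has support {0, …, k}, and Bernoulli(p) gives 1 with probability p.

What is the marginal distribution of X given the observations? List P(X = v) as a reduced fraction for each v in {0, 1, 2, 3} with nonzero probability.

Enumerate traces; 6 have nonzero weight after conditioning:
  (W=0, Z=1, Y=0, X=0) weight 3/784
  (W=0, Z=1, Y=0, X=3) weight 3/784
  (W=1, Z=1, Y=0, X=0) weight 3/196
  (W=1, Z=1, Y=0, X=3) weight 3/196
  (W=2, Z=1, Y=0, X=0) weight 3/224
  (W=2, Z=1, Y=0, X=3) weight 3/224
Group by X:
  weight(X=0) = 51/1568
  weight(X=3) = 51/1568
Total weight = 51/1568 + 51/1568 = 51/784
P(X=0 | obs) = 51/1568 / 51/784 = 1/2
P(X=3 | obs) = 51/1568 / 51/784 = 1/2

P(X=0) = 1/2, P(X=3) = 1/2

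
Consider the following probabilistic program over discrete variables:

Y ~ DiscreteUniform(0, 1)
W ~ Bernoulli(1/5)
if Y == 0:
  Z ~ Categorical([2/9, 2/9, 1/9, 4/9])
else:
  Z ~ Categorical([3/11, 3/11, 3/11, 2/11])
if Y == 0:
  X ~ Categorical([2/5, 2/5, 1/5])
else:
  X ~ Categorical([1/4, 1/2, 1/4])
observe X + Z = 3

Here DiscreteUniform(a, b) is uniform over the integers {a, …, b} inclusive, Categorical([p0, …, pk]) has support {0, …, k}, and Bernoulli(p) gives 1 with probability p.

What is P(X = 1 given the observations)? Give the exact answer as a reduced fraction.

P(X = 1 | obs) = 358/1023

Enumerate traces; 12 have nonzero weight after conditioning:
  (Y=0, W=0, Z=1, X=2) weight 4/225
  (Y=0, W=0, Z=2, X=1) weight 4/225
  (Y=0, W=0, Z=3, X=0) weight 16/225
  (Y=0, W=1, Z=1, X=2) weight 1/225
  (Y=0, W=1, Z=2, X=1) weight 1/225
  (Y=0, W=1, Z=3, X=0) weight 4/225
  (Y=1, W=0, Z=1, X=2) weight 3/110
  (Y=1, W=0, Z=2, X=1) weight 3/55
  … 4 more
Group by X:
  weight(X=0) = 221/1980
  weight(X=1) = 179/1980
  weight(X=2) = 223/3960
Total weight = 221/1980 + 179/1980 + 223/3960 = 31/120
P(X=0 | obs) = 221/1980 / 31/120 = 442/1023
P(X=1 | obs) = 179/1980 / 31/120 = 358/1023
P(X=2 | obs) = 223/3960 / 31/120 = 223/1023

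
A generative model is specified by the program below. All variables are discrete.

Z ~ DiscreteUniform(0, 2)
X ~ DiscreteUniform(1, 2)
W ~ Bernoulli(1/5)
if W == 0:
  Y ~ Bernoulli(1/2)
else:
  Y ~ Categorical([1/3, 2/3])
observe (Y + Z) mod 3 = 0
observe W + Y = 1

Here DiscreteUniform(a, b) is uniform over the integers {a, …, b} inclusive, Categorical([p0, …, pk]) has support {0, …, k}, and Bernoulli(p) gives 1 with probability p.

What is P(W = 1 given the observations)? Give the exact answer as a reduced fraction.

P(W = 1 | obs) = 1/7

Enumerate traces; 4 have nonzero weight after conditioning:
  (Z=0, X=1, W=1, Y=0) weight 1/90
  (Z=0, X=2, W=1, Y=0) weight 1/90
  (Z=2, X=1, W=0, Y=1) weight 1/15
  (Z=2, X=2, W=0, Y=1) weight 1/15
Group by W:
  weight(W=0) = 2/15
  weight(W=1) = 1/45
Total weight = 2/15 + 1/45 = 7/45
P(W=0 | obs) = 2/15 / 7/45 = 6/7
P(W=1 | obs) = 1/45 / 7/45 = 1/7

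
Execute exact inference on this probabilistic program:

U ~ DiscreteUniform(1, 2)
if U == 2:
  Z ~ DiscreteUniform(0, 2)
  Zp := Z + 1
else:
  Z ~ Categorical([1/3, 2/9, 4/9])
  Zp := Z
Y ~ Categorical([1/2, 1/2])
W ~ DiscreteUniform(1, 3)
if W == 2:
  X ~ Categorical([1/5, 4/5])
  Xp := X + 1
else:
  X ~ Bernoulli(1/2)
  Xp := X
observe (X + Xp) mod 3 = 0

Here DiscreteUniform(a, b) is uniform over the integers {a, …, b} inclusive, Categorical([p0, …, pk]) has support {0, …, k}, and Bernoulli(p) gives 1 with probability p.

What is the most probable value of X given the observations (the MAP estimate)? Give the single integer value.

argmax_v P(X = v | obs) = 0

Enumerate traces; 36 have nonzero weight after conditioning:
  (U=1, Z=0, Y=0, W=1, X=0) weight 1/72
  (U=1, Z=0, Y=0, W=2, X=1) weight 1/45
  (U=1, Z=0, Y=0, W=3, X=0) weight 1/72
  (U=1, Z=0, Y=1, W=1, X=0) weight 1/72
  (U=1, Z=0, Y=1, W=2, X=1) weight 1/45
  (U=1, Z=0, Y=1, W=3, X=0) weight 1/72
  (U=1, Z=1, Y=0, W=1, X=0) weight 1/108
  (U=1, Z=1, Y=0, W=2, X=1) weight 2/135
  … 28 more
Group by X:
  weight(X=0) = 1/3
  weight(X=1) = 4/15
Total weight = 1/3 + 4/15 = 3/5
P(X=0 | obs) = 1/3 / 3/5 = 5/9
P(X=1 | obs) = 4/15 / 3/5 = 4/9
argmax = 0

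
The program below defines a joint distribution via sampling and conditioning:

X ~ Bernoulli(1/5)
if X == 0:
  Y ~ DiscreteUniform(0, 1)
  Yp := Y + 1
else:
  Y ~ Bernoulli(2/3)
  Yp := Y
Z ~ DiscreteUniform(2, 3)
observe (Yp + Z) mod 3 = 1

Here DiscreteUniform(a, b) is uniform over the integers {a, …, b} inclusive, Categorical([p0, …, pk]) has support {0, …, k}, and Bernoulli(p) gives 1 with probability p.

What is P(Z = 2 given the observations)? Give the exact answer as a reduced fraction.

P(Z = 2 | obs) = 3/7

Enumerate traces; 3 have nonzero weight after conditioning:
  (X=0, Y=0, Z=3) weight 1/5
  (X=0, Y=1, Z=2) weight 1/5
  (X=1, Y=1, Z=3) weight 1/15
Group by Z:
  weight(Z=2) = 1/5
  weight(Z=3) = 4/15
Total weight = 1/5 + 4/15 = 7/15
P(Z=2 | obs) = 1/5 / 7/15 = 3/7
P(Z=3 | obs) = 4/15 / 7/15 = 4/7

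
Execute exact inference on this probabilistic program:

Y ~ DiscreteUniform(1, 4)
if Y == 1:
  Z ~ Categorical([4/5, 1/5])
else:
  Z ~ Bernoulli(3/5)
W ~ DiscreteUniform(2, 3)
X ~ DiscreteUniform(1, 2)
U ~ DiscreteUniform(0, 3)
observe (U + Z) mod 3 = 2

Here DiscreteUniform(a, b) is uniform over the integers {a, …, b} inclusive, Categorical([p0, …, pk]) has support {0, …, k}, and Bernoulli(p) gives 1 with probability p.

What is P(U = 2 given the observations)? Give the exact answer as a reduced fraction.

P(U = 2 | obs) = 1/2

Enumerate traces; 32 have nonzero weight after conditioning:
  (Y=1, Z=0, W=2, X=1, U=2) weight 1/80
  (Y=1, Z=0, W=2, X=2, U=2) weight 1/80
  (Y=1, Z=0, W=3, X=1, U=2) weight 1/80
  (Y=1, Z=0, W=3, X=2, U=2) weight 1/80
  (Y=1, Z=1, W=2, X=1, U=1) weight 1/320
  (Y=1, Z=1, W=2, X=2, U=1) weight 1/320
  (Y=1, Z=1, W=3, X=1, U=1) weight 1/320
  (Y=1, Z=1, W=3, X=2, U=1) weight 1/320
  … 24 more
Group by U:
  weight(U=1) = 1/8
  weight(U=2) = 1/8
Total weight = 1/8 + 1/8 = 1/4
P(U=1 | obs) = 1/8 / 1/4 = 1/2
P(U=2 | obs) = 1/8 / 1/4 = 1/2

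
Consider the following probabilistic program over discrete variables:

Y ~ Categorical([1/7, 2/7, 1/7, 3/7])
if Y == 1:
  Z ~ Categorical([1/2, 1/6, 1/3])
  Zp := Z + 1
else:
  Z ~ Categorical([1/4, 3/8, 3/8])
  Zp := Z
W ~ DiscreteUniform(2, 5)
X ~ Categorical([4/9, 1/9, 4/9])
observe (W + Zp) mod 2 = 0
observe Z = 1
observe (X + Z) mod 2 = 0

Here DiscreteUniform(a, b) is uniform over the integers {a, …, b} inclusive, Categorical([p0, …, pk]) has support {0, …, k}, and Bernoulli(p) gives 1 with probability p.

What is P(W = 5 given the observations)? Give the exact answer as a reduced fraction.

Enumerate traces; 8 have nonzero weight after conditioning:
  (Y=0, Z=1, W=3, X=1) weight 1/672
  (Y=0, Z=1, W=5, X=1) weight 1/672
  (Y=1, Z=1, W=2, X=1) weight 1/756
  (Y=1, Z=1, W=4, X=1) weight 1/756
  (Y=2, Z=1, W=3, X=1) weight 1/672
  (Y=2, Z=1, W=5, X=1) weight 1/672
  (Y=3, Z=1, W=3, X=1) weight 1/224
  (Y=3, Z=1, W=5, X=1) weight 1/224
Group by W:
  weight(W=2) = 1/756
  weight(W=3) = 5/672
  weight(W=4) = 1/756
  weight(W=5) = 5/672
Total weight = 1/756 + 5/672 + 1/756 + 5/672 = 53/3024
P(W=2 | obs) = 1/756 / 53/3024 = 4/53
P(W=3 | obs) = 5/672 / 53/3024 = 45/106
P(W=4 | obs) = 1/756 / 53/3024 = 4/53
P(W=5 | obs) = 5/672 / 53/3024 = 45/106

P(W = 5 | obs) = 45/106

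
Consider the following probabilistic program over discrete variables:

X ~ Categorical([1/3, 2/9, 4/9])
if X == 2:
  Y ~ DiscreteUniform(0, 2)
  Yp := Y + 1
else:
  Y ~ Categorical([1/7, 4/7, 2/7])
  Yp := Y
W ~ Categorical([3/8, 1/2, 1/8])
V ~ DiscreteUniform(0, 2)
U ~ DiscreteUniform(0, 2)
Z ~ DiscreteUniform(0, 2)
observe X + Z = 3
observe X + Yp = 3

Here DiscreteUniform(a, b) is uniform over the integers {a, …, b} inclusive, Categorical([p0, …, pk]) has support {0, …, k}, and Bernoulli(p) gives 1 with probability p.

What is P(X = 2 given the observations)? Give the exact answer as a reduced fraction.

P(X = 2 | obs) = 7/10

Enumerate traces; 54 have nonzero weight after conditioning:
  (X=1, Y=2, W=0, V=0, U=0, Z=2) weight 1/1134
  (X=1, Y=2, W=0, V=0, U=1, Z=2) weight 1/1134
  (X=1, Y=2, W=0, V=0, U=2, Z=2) weight 1/1134
  (X=1, Y=2, W=0, V=1, U=0, Z=2) weight 1/1134
  (X=1, Y=2, W=0, V=1, U=1, Z=2) weight 1/1134
  (X=1, Y=2, W=0, V=1, U=2, Z=2) weight 1/1134
  (X=1, Y=2, W=0, V=2, U=0, Z=2) weight 1/1134
  (X=1, Y=2, W=0, V=2, U=1, Z=2) weight 1/1134
  (X=2, Y=0, W=0, V=0, U=0, Z=1) weight 1/486
  … 45 more
Group by X:
  weight(X=1) = 4/189
  weight(X=2) = 4/81
Total weight = 4/189 + 4/81 = 40/567
P(X=1 | obs) = 4/189 / 40/567 = 3/10
P(X=2 | obs) = 4/81 / 40/567 = 7/10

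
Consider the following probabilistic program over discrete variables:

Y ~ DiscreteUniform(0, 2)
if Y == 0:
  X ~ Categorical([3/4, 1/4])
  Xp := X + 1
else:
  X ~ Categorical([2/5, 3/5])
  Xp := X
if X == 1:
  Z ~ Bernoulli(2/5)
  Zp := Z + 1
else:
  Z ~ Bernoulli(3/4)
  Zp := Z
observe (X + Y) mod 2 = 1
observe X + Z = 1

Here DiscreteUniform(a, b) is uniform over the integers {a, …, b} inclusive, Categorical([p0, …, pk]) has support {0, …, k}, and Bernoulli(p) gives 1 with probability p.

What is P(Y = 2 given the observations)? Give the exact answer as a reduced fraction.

Enumerate traces; 3 have nonzero weight after conditioning:
  (Y=0, X=1, Z=0) weight 1/20
  (Y=1, X=0, Z=1) weight 1/10
  (Y=2, X=1, Z=0) weight 3/25
Group by Y:
  weight(Y=0) = 1/20
  weight(Y=1) = 1/10
  weight(Y=2) = 3/25
Total weight = 1/20 + 1/10 + 3/25 = 27/100
P(Y=0 | obs) = 1/20 / 27/100 = 5/27
P(Y=1 | obs) = 1/10 / 27/100 = 10/27
P(Y=2 | obs) = 3/25 / 27/100 = 4/9

P(Y = 2 | obs) = 4/9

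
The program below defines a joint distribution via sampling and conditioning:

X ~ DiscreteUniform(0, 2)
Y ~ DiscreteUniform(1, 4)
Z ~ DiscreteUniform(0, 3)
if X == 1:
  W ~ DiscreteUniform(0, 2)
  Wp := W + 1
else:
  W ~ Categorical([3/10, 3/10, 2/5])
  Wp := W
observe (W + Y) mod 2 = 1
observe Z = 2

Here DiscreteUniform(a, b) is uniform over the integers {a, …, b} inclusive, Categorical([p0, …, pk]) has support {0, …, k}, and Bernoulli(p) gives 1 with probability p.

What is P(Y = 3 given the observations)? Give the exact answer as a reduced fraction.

P(Y = 3 | obs) = 31/90

Enumerate traces; 18 have nonzero weight after conditioning:
  (X=0, Y=1, Z=2, W=0) weight 1/160
  (X=0, Y=1, Z=2, W=2) weight 1/120
  (X=0, Y=2, Z=2, W=1) weight 1/160
  (X=0, Y=3, Z=2, W=0) weight 1/160
  (X=0, Y=3, Z=2, W=2) weight 1/120
  (X=0, Y=4, Z=2, W=1) weight 1/160
  (X=1, Y=1, Z=2, W=0) weight 1/144
  (X=1, Y=1, Z=2, W=2) weight 1/144
  … 10 more
Group by Y:
  weight(Y=1) = 31/720
  weight(Y=2) = 7/360
  weight(Y=3) = 31/720
  weight(Y=4) = 7/360
Total weight = 31/720 + 7/360 + 31/720 + 7/360 = 1/8
P(Y=1 | obs) = 31/720 / 1/8 = 31/90
P(Y=2 | obs) = 7/360 / 1/8 = 7/45
P(Y=3 | obs) = 31/720 / 1/8 = 31/90
P(Y=4 | obs) = 7/360 / 1/8 = 7/45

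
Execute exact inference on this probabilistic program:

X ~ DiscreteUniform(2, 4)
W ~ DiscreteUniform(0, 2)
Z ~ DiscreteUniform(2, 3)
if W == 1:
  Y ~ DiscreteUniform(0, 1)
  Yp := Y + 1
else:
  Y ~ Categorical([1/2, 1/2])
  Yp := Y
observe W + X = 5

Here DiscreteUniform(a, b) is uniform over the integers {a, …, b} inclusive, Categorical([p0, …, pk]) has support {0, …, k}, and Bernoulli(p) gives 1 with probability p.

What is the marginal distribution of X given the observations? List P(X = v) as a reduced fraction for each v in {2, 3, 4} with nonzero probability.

P(X=3) = 1/2, P(X=4) = 1/2

Enumerate traces; 8 have nonzero weight after conditioning:
  (X=3, W=2, Z=2, Y=0) weight 1/36
  (X=3, W=2, Z=2, Y=1) weight 1/36
  (X=3, W=2, Z=3, Y=0) weight 1/36
  (X=3, W=2, Z=3, Y=1) weight 1/36
  (X=4, W=1, Z=2, Y=0) weight 1/36
  (X=4, W=1, Z=2, Y=1) weight 1/36
  (X=4, W=1, Z=3, Y=0) weight 1/36
  (X=4, W=1, Z=3, Y=1) weight 1/36
Group by X:
  weight(X=3) = 1/9
  weight(X=4) = 1/9
Total weight = 1/9 + 1/9 = 2/9
P(X=3 | obs) = 1/9 / 2/9 = 1/2
P(X=4 | obs) = 1/9 / 2/9 = 1/2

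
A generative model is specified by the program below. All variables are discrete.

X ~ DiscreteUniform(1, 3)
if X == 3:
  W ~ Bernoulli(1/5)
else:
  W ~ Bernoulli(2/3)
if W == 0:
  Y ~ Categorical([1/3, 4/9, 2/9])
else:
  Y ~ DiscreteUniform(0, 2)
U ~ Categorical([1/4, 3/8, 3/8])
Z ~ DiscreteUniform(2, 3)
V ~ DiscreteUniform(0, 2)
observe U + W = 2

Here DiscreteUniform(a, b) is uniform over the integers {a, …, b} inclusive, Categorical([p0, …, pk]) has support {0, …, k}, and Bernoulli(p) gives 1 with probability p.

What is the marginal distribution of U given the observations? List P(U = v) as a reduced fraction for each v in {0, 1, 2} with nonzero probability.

Enumerate traces; 108 have nonzero weight after conditioning:
  (X=1, W=0, Y=0, U=2, Z=2, V=0) weight 1/432
  (X=1, W=0, Y=0, U=2, Z=2, V=1) weight 1/432
  (X=1, W=0, Y=0, U=2, Z=2, V=2) weight 1/432
  (X=1, W=0, Y=0, U=2, Z=3, V=0) weight 1/432
  (X=1, W=0, Y=0, U=2, Z=3, V=1) weight 1/432
  (X=1, W=0, Y=0, U=2, Z=3, V=2) weight 1/432
  (X=1, W=0, Y=1, U=2, Z=2, V=0) weight 1/324
  (X=1, W=0, Y=1, U=2, Z=2, V=1) weight 1/324
  (X=1, W=1, Y=0, U=1, Z=2, V=0) weight 1/216
  … 99 more
Group by U:
  weight(U=1) = 23/120
  weight(U=2) = 11/60
Total weight = 23/120 + 11/60 = 3/8
P(U=1 | obs) = 23/120 / 3/8 = 23/45
P(U=2 | obs) = 11/60 / 3/8 = 22/45

P(U=1) = 23/45, P(U=2) = 22/45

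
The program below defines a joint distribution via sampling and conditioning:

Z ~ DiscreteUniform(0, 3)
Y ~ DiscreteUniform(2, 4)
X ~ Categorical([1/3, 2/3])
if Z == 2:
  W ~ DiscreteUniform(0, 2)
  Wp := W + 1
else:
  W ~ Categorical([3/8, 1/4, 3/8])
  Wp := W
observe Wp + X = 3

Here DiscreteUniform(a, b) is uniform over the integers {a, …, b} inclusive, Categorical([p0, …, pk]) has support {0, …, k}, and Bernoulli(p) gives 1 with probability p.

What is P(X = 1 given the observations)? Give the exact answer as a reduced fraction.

P(X = 1 | obs) = 35/39

Enumerate traces; 15 have nonzero weight after conditioning:
  (Z=0, Y=2, X=1, W=2) weight 1/48
  (Z=0, Y=3, X=1, W=2) weight 1/48
  (Z=0, Y=4, X=1, W=2) weight 1/48
  (Z=1, Y=2, X=1, W=2) weight 1/48
  (Z=1, Y=3, X=1, W=2) weight 1/48
  (Z=1, Y=4, X=1, W=2) weight 1/48
  (Z=2, Y=2, X=0, W=2) weight 1/108
  (Z=2, Y=2, X=1, W=1) weight 1/54
  … 7 more
Group by X:
  weight(X=0) = 1/36
  weight(X=1) = 35/144
Total weight = 1/36 + 35/144 = 13/48
P(X=0 | obs) = 1/36 / 13/48 = 4/39
P(X=1 | obs) = 35/144 / 13/48 = 35/39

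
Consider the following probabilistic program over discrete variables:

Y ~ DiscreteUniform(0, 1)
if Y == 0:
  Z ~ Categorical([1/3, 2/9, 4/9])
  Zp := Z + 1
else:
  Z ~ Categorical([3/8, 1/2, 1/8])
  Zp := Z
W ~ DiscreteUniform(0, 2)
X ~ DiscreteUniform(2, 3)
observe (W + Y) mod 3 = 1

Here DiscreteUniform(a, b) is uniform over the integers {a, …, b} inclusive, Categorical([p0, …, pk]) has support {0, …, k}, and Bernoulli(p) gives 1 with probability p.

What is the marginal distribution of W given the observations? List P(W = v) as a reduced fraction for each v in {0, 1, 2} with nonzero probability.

P(W=0) = 1/2, P(W=1) = 1/2

Enumerate traces; 12 have nonzero weight after conditioning:
  (Y=0, Z=0, W=1, X=2) weight 1/36
  (Y=0, Z=0, W=1, X=3) weight 1/36
  (Y=0, Z=1, W=1, X=2) weight 1/54
  (Y=0, Z=1, W=1, X=3) weight 1/54
  (Y=0, Z=2, W=1, X=2) weight 1/27
  (Y=0, Z=2, W=1, X=3) weight 1/27
  (Y=1, Z=0, W=0, X=2) weight 1/32
  (Y=1, Z=0, W=0, X=3) weight 1/32
  … 4 more
Group by W:
  weight(W=0) = 1/6
  weight(W=1) = 1/6
Total weight = 1/6 + 1/6 = 1/3
P(W=0 | obs) = 1/6 / 1/3 = 1/2
P(W=1 | obs) = 1/6 / 1/3 = 1/2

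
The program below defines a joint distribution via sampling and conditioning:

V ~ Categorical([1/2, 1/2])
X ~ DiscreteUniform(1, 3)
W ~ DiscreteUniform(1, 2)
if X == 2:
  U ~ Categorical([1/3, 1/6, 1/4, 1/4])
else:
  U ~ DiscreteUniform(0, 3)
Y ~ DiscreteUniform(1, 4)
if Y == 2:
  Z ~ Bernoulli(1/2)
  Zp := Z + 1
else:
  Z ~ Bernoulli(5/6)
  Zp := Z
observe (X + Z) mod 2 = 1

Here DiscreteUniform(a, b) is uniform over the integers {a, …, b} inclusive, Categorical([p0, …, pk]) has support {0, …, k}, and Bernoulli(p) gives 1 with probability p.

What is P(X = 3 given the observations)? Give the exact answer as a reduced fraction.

Enumerate traces; 192 have nonzero weight after conditioning:
  (V=0, X=1, W=1, U=0, Y=1, Z=0) weight 1/1152
  (V=0, X=1, W=1, U=0, Y=2, Z=0) weight 1/384
  (V=0, X=1, W=1, U=0, Y=3, Z=0) weight 1/1152
  (V=0, X=1, W=1, U=0, Y=4, Z=0) weight 1/1152
  (V=0, X=1, W=1, U=1, Y=1, Z=0) weight 1/1152
  (V=0, X=1, W=1, U=1, Y=2, Z=0) weight 1/384
  (V=0, X=1, W=1, U=1, Y=3, Z=0) weight 1/1152
  (V=0, X=1, W=1, U=1, Y=4, Z=0) weight 1/1152
  (V=0, X=2, W=1, U=0, Y=1, Z=1) weight 5/864
  (V=0, X=3, W=1, U=0, Y=1, Z=0) weight 1/1152
  … 182 more
Group by X:
  weight(X=1) = 1/12
  weight(X=2) = 1/4
  weight(X=3) = 1/12
Total weight = 1/12 + 1/4 + 1/12 = 5/12
P(X=1 | obs) = 1/12 / 5/12 = 1/5
P(X=2 | obs) = 1/4 / 5/12 = 3/5
P(X=3 | obs) = 1/12 / 5/12 = 1/5

P(X = 3 | obs) = 1/5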